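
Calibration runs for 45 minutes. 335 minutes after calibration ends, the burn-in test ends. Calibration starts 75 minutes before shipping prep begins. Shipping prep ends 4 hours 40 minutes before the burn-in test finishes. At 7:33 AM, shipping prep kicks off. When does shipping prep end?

7:58 AM

Calibration starts at 7:33 AM − 75 min = 6:18 AM.
Calibration ends at 6:18 AM + 45 min = 7:03 AM.
The burn-in test ends at 7:03 AM + 335 min = 12:38 PM.
Shipping prep ends at 12:38 PM − 280 min = 7:58 AM.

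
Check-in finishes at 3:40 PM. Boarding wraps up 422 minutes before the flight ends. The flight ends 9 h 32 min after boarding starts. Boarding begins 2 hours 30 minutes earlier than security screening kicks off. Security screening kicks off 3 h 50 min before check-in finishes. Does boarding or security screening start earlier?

boarding

Security screening starts at 3:40 PM − 230 min = 11:50 AM.
Boarding starts at 11:50 AM − 150 min = 9:20 AM.
Boarding starts at 9:20 AM and security screening starts at 11:50 AM, so boarding is first.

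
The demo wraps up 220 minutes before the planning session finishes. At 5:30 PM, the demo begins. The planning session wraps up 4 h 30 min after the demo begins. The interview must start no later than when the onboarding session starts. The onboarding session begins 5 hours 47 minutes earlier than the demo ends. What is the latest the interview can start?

The planning session ends at 5:30 PM + 270 min = 10:00 PM.
The demo ends at 10:00 PM − 220 min = 6:20 PM.
The onboarding session starts at 6:20 PM − 347 min = 12:33 PM.
The interview is bounded by the onboarding session, so the latest it can start is 12:33 PM.

12:33 PM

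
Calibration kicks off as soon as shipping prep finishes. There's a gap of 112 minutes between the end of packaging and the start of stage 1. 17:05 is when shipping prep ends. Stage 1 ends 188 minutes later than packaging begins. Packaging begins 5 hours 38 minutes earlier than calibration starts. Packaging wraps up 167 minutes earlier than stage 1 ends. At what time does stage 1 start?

Calibration starts at 17:05.
Packaging starts at 17:05 − 338 min = 11:27.
Stage 1 ends at 11:27 + 188 min = 14:35.
Packaging ends at 14:35 − 167 min = 11:48.
Stage 1 starts at 11:48 + 112 min = 13:40.

13:40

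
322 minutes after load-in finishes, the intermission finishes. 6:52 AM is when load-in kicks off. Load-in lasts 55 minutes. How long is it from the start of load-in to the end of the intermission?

6 hours 17 minutes

Load-in ends at 6:52 AM + 55 min = 7:47 AM.
The intermission ends at 7:47 AM + 322 min = 1:09 PM.
From 6:52 AM to 1:09 PM is 6 hours 17 minutes.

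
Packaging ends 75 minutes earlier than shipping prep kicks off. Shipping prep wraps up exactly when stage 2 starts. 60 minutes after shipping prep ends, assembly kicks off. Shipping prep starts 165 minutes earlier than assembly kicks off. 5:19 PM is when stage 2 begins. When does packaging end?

2:19 PM

Shipping prep ends at 5:19 PM.
Assembly starts at 5:19 PM + 60 min = 6:19 PM.
Shipping prep starts at 6:19 PM − 165 min = 3:34 PM.
Packaging ends at 3:34 PM − 75 min = 2:19 PM.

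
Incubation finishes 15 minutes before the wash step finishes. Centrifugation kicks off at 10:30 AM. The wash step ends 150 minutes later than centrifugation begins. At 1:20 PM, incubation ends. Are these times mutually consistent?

No

The wash step ends at 10:30 AM + 150 min = 1:00 PM.
Incubation ends at 1:00 PM − 15 min = 12:45 PM.
But incubation is also said to end at 1:20 PM — a 35-minute conflict.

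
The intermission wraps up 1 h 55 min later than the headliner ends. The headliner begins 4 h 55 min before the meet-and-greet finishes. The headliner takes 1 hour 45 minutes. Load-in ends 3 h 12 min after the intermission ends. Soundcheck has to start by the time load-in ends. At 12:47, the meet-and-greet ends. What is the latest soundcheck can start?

14:44

The headliner starts at 12:47 − 295 min = 07:52.
The headliner ends at 07:52 + 105 min = 09:37.
The intermission ends at 09:37 + 115 min = 11:32.
Load-in ends at 11:32 + 192 min = 14:44.
Soundcheck is bounded by load-in, so the latest it can start is 14:44.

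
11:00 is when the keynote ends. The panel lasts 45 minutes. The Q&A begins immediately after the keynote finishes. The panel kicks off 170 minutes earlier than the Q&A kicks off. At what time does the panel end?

08:55

The Q&A starts at 11:00.
The panel starts at 11:00 − 170 min = 08:10.
The panel ends at 08:10 + 45 min = 08:55.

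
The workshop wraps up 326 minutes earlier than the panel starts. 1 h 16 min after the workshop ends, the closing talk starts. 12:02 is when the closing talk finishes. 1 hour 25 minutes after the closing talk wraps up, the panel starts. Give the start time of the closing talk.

09:17

The panel starts at 12:02 + 85 min = 13:27.
The workshop ends at 13:27 − 326 min = 08:01.
The closing talk starts at 08:01 + 76 min = 09:17.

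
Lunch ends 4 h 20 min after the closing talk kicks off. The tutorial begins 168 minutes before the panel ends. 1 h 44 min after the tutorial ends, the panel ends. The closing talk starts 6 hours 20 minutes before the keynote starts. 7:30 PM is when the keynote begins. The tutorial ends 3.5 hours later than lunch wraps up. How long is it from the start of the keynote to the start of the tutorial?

26 minutes

The closing talk starts at 7:30 PM − 380 min = 1:10 PM.
Lunch ends at 1:10 PM + 260 min = 5:30 PM.
The tutorial ends at 5:30 PM + 210 min = 9:00 PM.
The panel ends at 9:00 PM + 104 min = 10:44 PM.
The tutorial starts at 10:44 PM − 168 min = 7:56 PM.
From 7:30 PM to 7:56 PM is 26 minutes.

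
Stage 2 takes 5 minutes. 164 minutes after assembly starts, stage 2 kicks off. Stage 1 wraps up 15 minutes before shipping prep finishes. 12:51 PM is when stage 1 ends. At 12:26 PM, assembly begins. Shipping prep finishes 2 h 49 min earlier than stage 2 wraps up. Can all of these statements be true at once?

No

Stage 2 starts at 12:26 PM + 164 min = 3:10 PM.
Stage 2 ends at 3:10 PM + 5 min = 3:15 PM.
Shipping prep ends at 3:15 PM − 169 min = 12:26 PM.
Stage 1 ends at 12:26 PM − 15 min = 12:11 PM.
But stage 1 is also said to end at 12:51 PM — a 40-minute conflict.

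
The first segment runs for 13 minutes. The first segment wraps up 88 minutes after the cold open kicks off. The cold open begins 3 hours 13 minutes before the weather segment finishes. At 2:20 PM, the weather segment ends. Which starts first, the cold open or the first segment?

The cold open starts at 2:20 PM − 193 min = 11:07 AM.
The first segment ends at 11:07 AM + 88 min = 12:35 PM.
The first segment starts at 12:35 PM − 13 min = 12:22 PM.
The cold open starts at 11:07 AM and the first segment starts at 12:22 PM, so the cold open is first.

the cold open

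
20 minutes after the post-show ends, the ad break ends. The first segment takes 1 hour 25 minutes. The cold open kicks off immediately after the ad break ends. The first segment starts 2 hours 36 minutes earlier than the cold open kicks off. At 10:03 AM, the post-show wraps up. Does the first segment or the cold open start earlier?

the first segment

The ad break ends at 10:03 AM + 20 min = 10:23 AM.
So the cold open starts at 10:23 AM.
The first segment starts at 10:23 AM − 156 min = 7:47 AM.
The first segment starts at 7:47 AM and the cold open starts at 10:23 AM, so the first segment is first.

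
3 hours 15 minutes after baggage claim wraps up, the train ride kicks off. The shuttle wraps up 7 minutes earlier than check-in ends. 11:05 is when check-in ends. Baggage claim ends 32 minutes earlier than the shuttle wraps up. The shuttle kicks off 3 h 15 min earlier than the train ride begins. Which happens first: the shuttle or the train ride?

The shuttle ends at 11:05 − 7 min = 10:58.
Baggage claim ends at 10:58 − 32 min = 10:26.
The train ride starts at 10:26 + 195 min = 13:41.
The shuttle starts at 13:41 − 195 min = 10:26.
The shuttle starts at 10:26 and the train ride starts at 13:41, so the shuttle is first.

the shuttle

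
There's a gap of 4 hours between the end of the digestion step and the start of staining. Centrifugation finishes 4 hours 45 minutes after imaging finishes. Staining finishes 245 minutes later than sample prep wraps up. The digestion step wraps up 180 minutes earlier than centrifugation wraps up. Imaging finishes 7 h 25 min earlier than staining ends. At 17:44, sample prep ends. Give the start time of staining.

20:09

Staining ends at 17:44 + 245 min = 21:49.
Imaging ends at 21:49 − 445 min = 14:24.
Centrifugation ends at 14:24 + 285 min = 19:09.
The digestion step ends at 19:09 − 180 min = 16:09.
Staining starts at 16:09 + 240 min = 20:09.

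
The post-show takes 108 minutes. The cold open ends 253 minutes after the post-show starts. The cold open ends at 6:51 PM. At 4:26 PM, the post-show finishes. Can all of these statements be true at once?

Yes

The post-show starts at 4:26 PM − 108 min = 2:38 PM.
The cold open ends at 2:38 PM + 253 min = 6:51 PM.
That matches the stated 6:51 PM, so the schedule is consistent.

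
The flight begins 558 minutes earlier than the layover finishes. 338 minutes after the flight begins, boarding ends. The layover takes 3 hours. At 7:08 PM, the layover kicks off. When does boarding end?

The layover ends at 7:08 PM + 180 min = 10:08 PM.
The flight starts at 10:08 PM − 558 min = 12:50 PM.
Boarding ends at 12:50 PM + 338 min = 6:28 PM.

6:28 PM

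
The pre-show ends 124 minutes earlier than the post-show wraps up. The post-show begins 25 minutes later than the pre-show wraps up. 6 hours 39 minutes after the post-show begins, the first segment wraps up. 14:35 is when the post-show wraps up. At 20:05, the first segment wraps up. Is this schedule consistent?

No

The pre-show ends at 14:35 − 124 min = 12:31.
The post-show starts at 12:31 + 25 min = 12:56.
The first segment ends at 12:56 + 399 min = 19:35.
But the first segment is also said to end at 20:05 — a 30-minute conflict.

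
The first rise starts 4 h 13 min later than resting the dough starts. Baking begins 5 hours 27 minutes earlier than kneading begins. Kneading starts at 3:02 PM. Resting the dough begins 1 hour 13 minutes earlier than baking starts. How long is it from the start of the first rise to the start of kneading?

147 minutes

Baking starts at 3:02 PM − 327 min = 9:35 AM.
Resting the dough starts at 9:35 AM − 73 min = 8:22 AM.
The first rise starts at 8:22 AM + 253 min = 12:35 PM.
From 12:35 PM to 3:02 PM is 147 minutes.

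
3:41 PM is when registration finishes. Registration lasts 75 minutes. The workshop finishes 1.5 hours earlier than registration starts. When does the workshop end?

Registration starts at 3:41 PM − 75 min = 2:26 PM.
The workshop ends at 2:26 PM − 90 min = 12:56 PM.

12:56 PM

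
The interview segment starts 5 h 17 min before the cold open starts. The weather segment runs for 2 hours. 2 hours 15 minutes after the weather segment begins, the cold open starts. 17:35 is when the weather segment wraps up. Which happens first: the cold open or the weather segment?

The weather segment starts at 17:35 − 120 min = 15:35.
The cold open starts at 15:35 + 135 min = 17:50.
The cold open starts at 17:50 and the weather segment starts at 15:35, so the weather segment is first.

the weather segment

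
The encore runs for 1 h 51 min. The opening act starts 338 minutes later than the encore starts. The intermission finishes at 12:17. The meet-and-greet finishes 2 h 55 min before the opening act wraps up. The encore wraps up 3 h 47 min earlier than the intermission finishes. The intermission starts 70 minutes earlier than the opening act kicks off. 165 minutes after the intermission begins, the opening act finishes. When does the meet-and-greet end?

The encore ends at 12:17 − 227 min = 08:30.
The encore starts at 08:30 − 111 min = 06:39.
The opening act starts at 06:39 + 338 min = 12:17.
The intermission starts at 12:17 − 70 min = 11:07.
The opening act ends at 11:07 + 165 min = 13:52.
The meet-and-greet ends at 13:52 − 175 min = 10:57.

10:57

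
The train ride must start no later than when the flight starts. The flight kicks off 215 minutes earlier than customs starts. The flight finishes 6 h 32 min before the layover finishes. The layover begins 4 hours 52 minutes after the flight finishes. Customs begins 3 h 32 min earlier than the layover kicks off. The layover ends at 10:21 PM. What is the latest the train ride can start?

1:34 PM

The flight ends at 10:21 PM − 392 min = 3:49 PM.
The layover starts at 3:49 PM + 292 min = 8:41 PM.
Customs starts at 8:41 PM − 212 min = 5:09 PM.
The flight starts at 5:09 PM − 215 min = 1:34 PM.
The train ride is bounded by the flight, so the latest it can start is 1:34 PM.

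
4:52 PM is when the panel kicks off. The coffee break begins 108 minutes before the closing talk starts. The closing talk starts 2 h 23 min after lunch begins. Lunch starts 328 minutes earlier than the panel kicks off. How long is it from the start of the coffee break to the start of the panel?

Lunch starts at 4:52 PM − 328 min = 11:24 AM.
The closing talk starts at 11:24 AM + 143 min = 1:47 PM.
The coffee break starts at 1:47 PM − 108 min = 11:59 AM.
From 11:59 AM to 4:52 PM is 293 minutes.

293 minutes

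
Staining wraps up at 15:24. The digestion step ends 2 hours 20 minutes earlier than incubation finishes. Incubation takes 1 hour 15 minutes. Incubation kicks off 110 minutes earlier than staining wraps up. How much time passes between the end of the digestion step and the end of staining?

2 h 55 min

Incubation starts at 15:24 − 110 min = 13:34.
Incubation ends at 13:34 + 75 min = 14:49.
The digestion step ends at 14:49 − 140 min = 12:29.
From 12:29 to 15:24 is 2 h 55 min.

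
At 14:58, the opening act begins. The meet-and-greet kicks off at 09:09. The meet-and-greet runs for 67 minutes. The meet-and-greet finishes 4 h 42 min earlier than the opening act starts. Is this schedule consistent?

Yes

The meet-and-greet ends at 14:58 − 282 min = 10:16.
The meet-and-greet starts at 10:16 − 67 min = 09:09.
That matches the stated 09:09, so the schedule is consistent.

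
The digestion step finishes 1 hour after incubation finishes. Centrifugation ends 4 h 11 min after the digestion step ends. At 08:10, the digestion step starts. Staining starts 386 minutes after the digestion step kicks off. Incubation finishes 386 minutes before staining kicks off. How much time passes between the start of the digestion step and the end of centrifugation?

5 h 11 min

Staining starts at 08:10 + 386 min = 14:36.
Incubation ends at 14:36 − 386 min = 08:10.
The digestion step ends at 08:10 + 60 min = 09:10.
Centrifugation ends at 09:10 + 251 min = 13:21.
From 08:10 to 13:21 is 5 h 11 min.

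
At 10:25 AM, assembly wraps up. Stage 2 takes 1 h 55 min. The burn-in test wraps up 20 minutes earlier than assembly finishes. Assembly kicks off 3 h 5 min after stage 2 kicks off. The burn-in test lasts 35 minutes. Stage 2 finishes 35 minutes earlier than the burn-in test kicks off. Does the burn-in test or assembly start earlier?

The burn-in test ends at 10:25 AM − 20 min = 10:05 AM.
The burn-in test starts at 10:05 AM − 35 min = 9:30 AM.
Stage 2 ends at 9:30 AM − 35 min = 8:55 AM.
Stage 2 starts at 8:55 AM − 115 min = 7:00 AM.
Assembly starts at 7:00 AM + 185 min = 10:05 AM.
The burn-in test starts at 9:30 AM and assembly starts at 10:05 AM, so the burn-in test is first.

the burn-in test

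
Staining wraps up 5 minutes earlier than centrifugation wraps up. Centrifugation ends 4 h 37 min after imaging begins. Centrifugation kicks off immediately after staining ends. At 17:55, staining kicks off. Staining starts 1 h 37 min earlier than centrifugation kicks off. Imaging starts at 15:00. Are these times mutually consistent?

Yes

Centrifugation ends at 15:00 + 277 min = 19:37.
Staining ends at 19:37 − 5 min = 19:32.
So centrifugation starts at 19:32.
Staining starts at 19:32 − 97 min = 17:55.
That matches the stated 17:55, so the schedule is consistent.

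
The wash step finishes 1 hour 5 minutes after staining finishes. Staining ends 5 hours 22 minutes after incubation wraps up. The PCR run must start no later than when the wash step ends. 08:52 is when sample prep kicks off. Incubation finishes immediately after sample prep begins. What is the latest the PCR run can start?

15:19

Incubation ends at 08:52.
Staining ends at 08:52 + 322 min = 14:14.
The wash step ends at 14:14 + 65 min = 15:19.
The PCR run is bounded by the wash step, so the latest it can start is 15:19.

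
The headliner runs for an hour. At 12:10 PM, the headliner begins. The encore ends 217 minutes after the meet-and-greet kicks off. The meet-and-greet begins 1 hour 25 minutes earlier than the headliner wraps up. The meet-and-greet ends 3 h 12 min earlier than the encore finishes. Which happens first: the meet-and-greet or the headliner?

the meet-and-greet

The headliner ends at 12:10 PM + 60 min = 1:10 PM.
The meet-and-greet starts at 1:10 PM − 85 min = 11:45 AM.
The meet-and-greet starts at 11:45 AM and the headliner starts at 12:10 PM, so the meet-and-greet is first.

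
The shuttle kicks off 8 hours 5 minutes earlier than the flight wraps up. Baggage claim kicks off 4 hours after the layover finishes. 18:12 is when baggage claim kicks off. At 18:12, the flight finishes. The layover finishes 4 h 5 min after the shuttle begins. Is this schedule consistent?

The shuttle starts at 18:12 − 485 min = 10:07.
The layover ends at 10:07 + 245 min = 14:12.
Baggage claim starts at 14:12 + 240 min = 18:12.
That matches the stated 18:12, so the schedule is consistent.

Yes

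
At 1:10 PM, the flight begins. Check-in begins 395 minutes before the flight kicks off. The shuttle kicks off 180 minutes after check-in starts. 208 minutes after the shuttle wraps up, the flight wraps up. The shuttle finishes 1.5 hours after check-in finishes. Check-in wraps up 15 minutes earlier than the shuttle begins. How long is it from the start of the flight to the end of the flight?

68 minutes

Check-in starts at 1:10 PM − 395 min = 6:35 AM.
The shuttle starts at 6:35 AM + 180 min = 9:35 AM.
Check-in ends at 9:35 AM − 15 min = 9:20 AM.
The shuttle ends at 9:20 AM + 90 min = 10:50 AM.
The flight ends at 10:50 AM + 208 min = 2:18 PM.
From 1:10 PM to 2:18 PM is 68 minutes.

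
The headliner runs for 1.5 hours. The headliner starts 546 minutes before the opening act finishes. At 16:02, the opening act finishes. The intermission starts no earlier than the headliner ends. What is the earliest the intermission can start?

08:26

The headliner starts at 16:02 − 546 min = 06:56.
The headliner ends at 06:56 + 90 min = 08:26.
The intermission is bounded by the headliner, so the earliest it can start is 08:26.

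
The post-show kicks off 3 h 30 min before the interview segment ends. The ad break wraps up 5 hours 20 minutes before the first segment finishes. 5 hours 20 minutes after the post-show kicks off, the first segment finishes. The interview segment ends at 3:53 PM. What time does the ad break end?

12:23 PM

The post-show starts at 3:53 PM − 210 min = 12:23 PM.
The first segment ends at 12:23 PM + 320 min = 5:43 PM.
The ad break ends at 5:43 PM − 320 min = 12:23 PM.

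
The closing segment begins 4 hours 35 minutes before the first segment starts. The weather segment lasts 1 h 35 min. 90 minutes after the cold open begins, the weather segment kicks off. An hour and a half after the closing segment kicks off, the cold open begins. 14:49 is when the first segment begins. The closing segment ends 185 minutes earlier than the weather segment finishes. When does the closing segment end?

11:44

The closing segment starts at 14:49 − 275 min = 10:14.
The cold open starts at 10:14 + 90 min = 11:44.
The weather segment starts at 11:44 + 90 min = 13:14.
The weather segment ends at 13:14 + 95 min = 14:49.
The closing segment ends at 14:49 − 185 min = 11:44.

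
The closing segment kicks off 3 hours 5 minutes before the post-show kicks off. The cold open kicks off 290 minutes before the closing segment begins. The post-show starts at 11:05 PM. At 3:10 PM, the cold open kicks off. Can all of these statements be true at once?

Yes

The closing segment starts at 11:05 PM − 185 min = 8:00 PM.
The cold open starts at 8:00 PM − 290 min = 3:10 PM.
That matches the stated 3:10 PM, so the schedule is consistent.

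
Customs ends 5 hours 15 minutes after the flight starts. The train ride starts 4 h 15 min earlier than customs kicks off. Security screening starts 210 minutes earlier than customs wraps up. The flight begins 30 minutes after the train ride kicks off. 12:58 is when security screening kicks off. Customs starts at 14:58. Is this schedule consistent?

Yes

The train ride starts at 14:58 − 255 min = 10:43.
The flight starts at 10:43 + 30 min = 11:13.
Customs ends at 11:13 + 315 min = 16:28.
Security screening starts at 16:28 − 210 min = 12:58.
That matches the stated 12:58, so the schedule is consistent.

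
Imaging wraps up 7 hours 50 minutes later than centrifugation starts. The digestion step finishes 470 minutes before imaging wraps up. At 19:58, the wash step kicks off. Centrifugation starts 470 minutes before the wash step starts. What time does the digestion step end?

12:08

Centrifugation starts at 19:58 − 470 min = 12:08.
Imaging ends at 12:08 + 470 min = 19:58.
The digestion step ends at 19:58 − 470 min = 12:08.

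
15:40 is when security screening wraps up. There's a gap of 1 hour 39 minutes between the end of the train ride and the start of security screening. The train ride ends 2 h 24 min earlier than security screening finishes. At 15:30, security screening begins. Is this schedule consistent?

No

The train ride ends at 15:40 − 144 min = 13:16.
Security screening starts at 13:16 + 99 min = 14:55.
But security screening is also said to start at 15:30 — a 35-minute conflict.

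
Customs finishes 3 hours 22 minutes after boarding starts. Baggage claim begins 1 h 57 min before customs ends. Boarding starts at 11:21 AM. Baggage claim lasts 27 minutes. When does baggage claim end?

Customs ends at 11:21 AM + 202 min = 2:43 PM.
Baggage claim starts at 2:43 PM − 117 min = 12:46 PM.
Baggage claim ends at 12:46 PM + 27 min = 1:13 PM.

1:13 PM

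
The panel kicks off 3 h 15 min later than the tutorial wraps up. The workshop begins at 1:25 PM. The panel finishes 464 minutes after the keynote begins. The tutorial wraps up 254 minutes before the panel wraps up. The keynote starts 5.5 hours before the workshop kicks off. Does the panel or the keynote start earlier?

The keynote starts at 1:25 PM − 330 min = 7:55 AM.
The panel ends at 7:55 AM + 464 min = 3:39 PM.
The tutorial ends at 3:39 PM − 254 min = 11:25 AM.
The panel starts at 11:25 AM + 195 min = 2:40 PM.
The panel starts at 2:40 PM and the keynote starts at 7:55 AM, so the keynote is first.

the keynote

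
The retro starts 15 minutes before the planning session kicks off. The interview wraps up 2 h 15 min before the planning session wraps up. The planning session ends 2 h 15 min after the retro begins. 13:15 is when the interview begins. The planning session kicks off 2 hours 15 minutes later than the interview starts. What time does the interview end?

15:15

The planning session starts at 13:15 + 135 min = 15:30.
The retro starts at 15:30 − 15 min = 15:15.
The planning session ends at 15:15 + 135 min = 17:30.
The interview ends at 17:30 − 135 min = 15:15.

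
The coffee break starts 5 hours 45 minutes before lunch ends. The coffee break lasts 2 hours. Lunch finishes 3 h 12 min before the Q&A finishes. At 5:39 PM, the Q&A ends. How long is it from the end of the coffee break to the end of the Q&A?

6 h 57 min

Lunch ends at 5:39 PM − 192 min = 2:27 PM.
The coffee break starts at 2:27 PM − 345 min = 8:42 AM.
The coffee break ends at 8:42 AM + 120 min = 10:42 AM.
From 10:42 AM to 5:39 PM is 6 h 57 min.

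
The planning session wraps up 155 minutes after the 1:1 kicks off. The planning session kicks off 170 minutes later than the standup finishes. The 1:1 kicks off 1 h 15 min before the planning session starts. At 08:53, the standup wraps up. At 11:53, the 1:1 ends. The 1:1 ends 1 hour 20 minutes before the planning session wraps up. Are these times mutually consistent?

No

The planning session starts at 08:53 + 170 min = 11:43.
The 1:1 starts at 11:43 − 75 min = 10:28.
The planning session ends at 10:28 + 155 min = 13:03.
The 1:1 ends at 13:03 − 80 min = 11:43.
But the 1:1 is also said to end at 11:53 — a 10-minute conflict.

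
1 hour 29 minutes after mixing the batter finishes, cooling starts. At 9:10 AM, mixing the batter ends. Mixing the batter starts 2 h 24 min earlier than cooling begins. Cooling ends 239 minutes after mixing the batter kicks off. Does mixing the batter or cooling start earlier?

mixing the batter

Cooling starts at 9:10 AM + 89 min = 10:39 AM.
Mixing the batter starts at 10:39 AM − 144 min = 8:15 AM.
Mixing the batter starts at 8:15 AM and cooling starts at 10:39 AM, so mixing the batter is first.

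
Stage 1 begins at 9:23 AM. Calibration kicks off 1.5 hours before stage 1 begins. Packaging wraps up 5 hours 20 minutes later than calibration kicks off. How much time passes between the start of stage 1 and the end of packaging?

Calibration starts at 9:23 AM − 90 min = 7:53 AM.
Packaging ends at 7:53 AM + 320 min = 1:13 PM.
From 9:23 AM to 1:13 PM is 3 h 50 min.

3 h 50 min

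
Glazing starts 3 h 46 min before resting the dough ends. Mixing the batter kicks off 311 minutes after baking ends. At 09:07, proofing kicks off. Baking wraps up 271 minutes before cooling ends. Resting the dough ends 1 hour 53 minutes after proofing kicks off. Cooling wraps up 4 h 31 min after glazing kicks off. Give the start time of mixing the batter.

Resting the dough ends at 09:07 + 113 min = 11:00.
Glazing starts at 11:00 − 226 min = 07:14.
Cooling ends at 07:14 + 271 min = 11:45.
Baking ends at 11:45 − 271 min = 07:14.
Mixing the batter starts at 07:14 + 311 min = 12:25.

12:25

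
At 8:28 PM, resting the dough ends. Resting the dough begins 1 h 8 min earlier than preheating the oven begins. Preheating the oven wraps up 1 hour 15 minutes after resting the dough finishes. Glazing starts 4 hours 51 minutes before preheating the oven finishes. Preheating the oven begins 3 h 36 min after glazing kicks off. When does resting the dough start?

Preheating the oven ends at 8:28 PM + 75 min = 9:43 PM.
Glazing starts at 9:43 PM − 291 min = 4:52 PM.
Preheating the oven starts at 4:52 PM + 216 min = 8:28 PM.
Resting the dough starts at 8:28 PM − 68 min = 7:20 PM.

7:20 PM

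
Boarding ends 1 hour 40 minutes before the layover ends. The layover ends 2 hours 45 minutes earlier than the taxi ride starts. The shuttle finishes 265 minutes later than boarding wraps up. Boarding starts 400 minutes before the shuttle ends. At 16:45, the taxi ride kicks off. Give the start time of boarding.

10:05

The layover ends at 16:45 − 165 min = 14:00.
Boarding ends at 14:00 − 100 min = 12:20.
The shuttle ends at 12:20 + 265 min = 16:45.
Boarding starts at 16:45 − 400 min = 10:05.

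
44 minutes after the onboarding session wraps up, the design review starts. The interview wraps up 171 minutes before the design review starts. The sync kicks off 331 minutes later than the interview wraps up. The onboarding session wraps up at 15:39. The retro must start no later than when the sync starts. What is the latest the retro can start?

19:03

The design review starts at 15:39 + 44 min = 16:23.
The interview ends at 16:23 − 171 min = 13:32.
The sync starts at 13:32 + 331 min = 19:03.
The retro is bounded by the sync, so the latest it can start is 19:03.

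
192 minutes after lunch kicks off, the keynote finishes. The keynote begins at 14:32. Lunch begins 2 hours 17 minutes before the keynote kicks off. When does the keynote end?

15:27

Lunch starts at 14:32 − 137 min = 12:15.
The keynote ends at 12:15 + 192 min = 15:27.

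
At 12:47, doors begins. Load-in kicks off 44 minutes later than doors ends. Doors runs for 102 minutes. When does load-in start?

Doors ends at 12:47 + 102 min = 14:29.
Load-in starts at 14:29 + 44 min = 15:13.

15:13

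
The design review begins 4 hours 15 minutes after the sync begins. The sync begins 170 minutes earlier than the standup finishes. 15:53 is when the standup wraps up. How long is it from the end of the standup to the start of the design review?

The sync starts at 15:53 − 170 min = 13:03.
The design review starts at 13:03 + 255 min = 17:18.
From 15:53 to 17:18 is 1 h 25 min.

1 h 25 min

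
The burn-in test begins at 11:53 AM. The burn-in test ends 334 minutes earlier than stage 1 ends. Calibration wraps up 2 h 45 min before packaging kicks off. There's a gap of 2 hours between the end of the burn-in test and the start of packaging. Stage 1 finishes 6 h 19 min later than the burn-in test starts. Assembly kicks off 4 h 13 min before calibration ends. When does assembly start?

Stage 1 ends at 11:53 AM + 379 min = 6:12 PM.
The burn-in test ends at 6:12 PM − 334 min = 12:38 PM.
Packaging starts at 12:38 PM + 120 min = 2:38 PM.
Calibration ends at 2:38 PM − 165 min = 11:53 AM.
Assembly starts at 11:53 AM − 253 min = 7:40 AM.

7:40 AM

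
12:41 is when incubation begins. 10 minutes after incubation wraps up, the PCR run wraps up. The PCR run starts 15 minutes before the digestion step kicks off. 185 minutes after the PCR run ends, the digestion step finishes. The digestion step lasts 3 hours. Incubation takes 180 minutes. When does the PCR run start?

15:41

Incubation ends at 12:41 + 180 min = 15:41.
The PCR run ends at 15:41 + 10 min = 15:51.
The digestion step ends at 15:51 + 185 min = 18:56.
The digestion step starts at 18:56 − 180 min = 15:56.
The PCR run starts at 15:56 − 15 min = 15:41.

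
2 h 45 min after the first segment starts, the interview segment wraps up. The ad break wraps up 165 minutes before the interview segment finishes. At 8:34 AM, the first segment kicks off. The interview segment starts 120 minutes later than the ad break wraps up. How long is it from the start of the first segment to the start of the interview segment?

2 hours

The interview segment ends at 8:34 AM + 165 min = 11:19 AM.
The ad break ends at 11:19 AM − 165 min = 8:34 AM.
The interview segment starts at 8:34 AM + 120 min = 10:34 AM.
From 8:34 AM to 10:34 AM is 2 hours.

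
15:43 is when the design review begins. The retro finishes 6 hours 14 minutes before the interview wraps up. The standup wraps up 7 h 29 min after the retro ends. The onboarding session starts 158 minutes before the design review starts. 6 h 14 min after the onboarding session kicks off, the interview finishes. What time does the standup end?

The onboarding session starts at 15:43 − 158 min = 13:05.
The interview ends at 13:05 + 374 min = 19:19.
The retro ends at 19:19 − 374 min = 13:05.
The standup ends at 13:05 + 449 min = 20:34.

20:34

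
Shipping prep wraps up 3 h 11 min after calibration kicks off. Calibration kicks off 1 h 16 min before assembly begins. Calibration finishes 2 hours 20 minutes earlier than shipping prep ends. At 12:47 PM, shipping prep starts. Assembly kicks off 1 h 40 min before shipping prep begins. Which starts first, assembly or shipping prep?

Assembly starts at 12:47 PM − 100 min = 11:07 AM.
Assembly starts at 11:07 AM and shipping prep starts at 12:47 PM, so assembly is first.

assembly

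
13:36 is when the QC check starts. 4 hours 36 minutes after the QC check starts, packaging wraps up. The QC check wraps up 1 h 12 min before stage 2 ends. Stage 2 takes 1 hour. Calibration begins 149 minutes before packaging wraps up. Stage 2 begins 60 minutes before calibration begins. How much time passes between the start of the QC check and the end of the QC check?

55 minutes

Packaging ends at 13:36 + 276 min = 18:12.
Calibration starts at 18:12 − 149 min = 15:43.
Stage 2 starts at 15:43 − 60 min = 14:43.
Stage 2 ends at 14:43 + 60 min = 15:43.
The QC check ends at 15:43 − 72 min = 14:31.
From 13:36 to 14:31 is 55 minutes.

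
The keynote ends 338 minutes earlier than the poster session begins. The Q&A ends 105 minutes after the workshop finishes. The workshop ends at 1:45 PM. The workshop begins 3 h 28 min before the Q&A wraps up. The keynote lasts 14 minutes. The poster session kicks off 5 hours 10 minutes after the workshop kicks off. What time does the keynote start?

The Q&A ends at 1:45 PM + 105 min = 3:30 PM.
The workshop starts at 3:30 PM − 208 min = 12:02 PM.
The poster session starts at 12:02 PM + 310 min = 5:12 PM.
The keynote ends at 5:12 PM − 338 min = 11:34 AM.
The keynote starts at 11:34 AM − 14 min = 11:20 AM.

11:20 AM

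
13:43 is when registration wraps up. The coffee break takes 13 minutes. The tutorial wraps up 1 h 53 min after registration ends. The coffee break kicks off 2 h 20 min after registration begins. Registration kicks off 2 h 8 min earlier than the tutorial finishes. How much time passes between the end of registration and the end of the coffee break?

2 hours 18 minutes

The tutorial ends at 13:43 + 113 min = 15:36.
Registration starts at 15:36 − 128 min = 13:28.
The coffee break starts at 13:28 + 140 min = 15:48.
The coffee break ends at 15:48 + 13 min = 16:01.
From 13:43 to 16:01 is 2 hours 18 minutes.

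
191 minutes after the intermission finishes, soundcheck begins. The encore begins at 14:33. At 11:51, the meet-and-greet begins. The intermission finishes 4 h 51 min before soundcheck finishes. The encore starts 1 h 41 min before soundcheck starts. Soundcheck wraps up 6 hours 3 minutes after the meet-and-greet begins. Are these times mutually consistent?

Yes

Soundcheck ends at 11:51 + 363 min = 17:54.
The intermission ends at 17:54 − 291 min = 13:03.
Soundcheck starts at 13:03 + 191 min = 16:14.
The encore starts at 16:14 − 101 min = 14:33.
That matches the stated 14:33, so the schedule is consistent.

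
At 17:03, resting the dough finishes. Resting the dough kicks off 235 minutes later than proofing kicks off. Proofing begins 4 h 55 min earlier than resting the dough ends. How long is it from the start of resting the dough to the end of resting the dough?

Proofing starts at 17:03 − 295 min = 12:08.
Resting the dough starts at 12:08 + 235 min = 16:03.
From 16:03 to 17:03 is 60 minutes.

60 minutes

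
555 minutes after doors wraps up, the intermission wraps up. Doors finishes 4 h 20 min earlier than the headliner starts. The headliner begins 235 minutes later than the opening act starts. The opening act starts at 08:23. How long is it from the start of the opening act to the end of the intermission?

The headliner starts at 08:23 + 235 min = 12:18.
Doors ends at 12:18 − 260 min = 07:58.
The intermission ends at 07:58 + 555 min = 17:13.
From 08:23 to 17:13 is 8 h 50 min.

8 h 50 min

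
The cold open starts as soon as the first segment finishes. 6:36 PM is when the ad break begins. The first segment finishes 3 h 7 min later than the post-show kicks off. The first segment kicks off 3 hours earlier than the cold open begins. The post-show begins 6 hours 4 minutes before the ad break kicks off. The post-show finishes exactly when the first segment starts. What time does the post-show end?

The post-show starts at 6:36 PM − 364 min = 12:32 PM.
The first segment ends at 12:32 PM + 187 min = 3:39 PM.
So the cold open starts at 3:39 PM.
The first segment starts at 3:39 PM − 180 min = 12:39 PM.
So the post-show ends at 12:39 PM.

12:39 PM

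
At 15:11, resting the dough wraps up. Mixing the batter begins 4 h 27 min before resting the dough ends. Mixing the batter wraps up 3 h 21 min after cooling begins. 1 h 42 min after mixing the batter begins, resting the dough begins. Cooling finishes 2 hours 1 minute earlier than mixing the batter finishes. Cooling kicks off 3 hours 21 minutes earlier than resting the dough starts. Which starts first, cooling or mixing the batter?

Mixing the batter starts at 15:11 − 267 min = 10:44.
Resting the dough starts at 10:44 + 102 min = 12:26.
Cooling starts at 12:26 − 201 min = 09:05.
Cooling starts at 09:05 and mixing the batter starts at 10:44, so cooling is first.

cooling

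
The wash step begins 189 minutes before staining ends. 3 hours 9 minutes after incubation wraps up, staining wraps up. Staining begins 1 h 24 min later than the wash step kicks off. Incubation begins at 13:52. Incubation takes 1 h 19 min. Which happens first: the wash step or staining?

Incubation ends at 13:52 + 79 min = 15:11.
Staining ends at 15:11 + 189 min = 18:20.
The wash step starts at 18:20 − 189 min = 15:11.
Staining starts at 15:11 + 84 min = 16:35.
The wash step starts at 15:11 and staining starts at 16:35, so the wash step is first.

the wash step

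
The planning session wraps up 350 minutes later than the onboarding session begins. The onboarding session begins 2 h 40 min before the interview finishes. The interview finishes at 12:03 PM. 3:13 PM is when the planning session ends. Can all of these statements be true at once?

Yes

The onboarding session starts at 12:03 PM − 160 min = 9:23 AM.
The planning session ends at 9:23 AM + 350 min = 3:13 PM.
That matches the stated 3:13 PM, so the schedule is consistent.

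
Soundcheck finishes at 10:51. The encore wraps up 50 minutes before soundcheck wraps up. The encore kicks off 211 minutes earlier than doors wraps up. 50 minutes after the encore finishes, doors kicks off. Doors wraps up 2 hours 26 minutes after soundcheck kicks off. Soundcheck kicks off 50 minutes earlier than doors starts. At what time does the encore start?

The encore ends at 10:51 − 50 min = 10:01.
Doors starts at 10:01 + 50 min = 10:51.
Soundcheck starts at 10:51 − 50 min = 10:01.
Doors ends at 10:01 + 146 min = 12:27.
The encore starts at 12:27 − 211 min = 08:56.

08:56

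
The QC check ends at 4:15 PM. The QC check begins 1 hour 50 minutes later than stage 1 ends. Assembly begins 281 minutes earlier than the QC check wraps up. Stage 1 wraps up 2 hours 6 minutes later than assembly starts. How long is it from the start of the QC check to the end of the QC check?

Assembly starts at 4:15 PM − 281 min = 11:34 AM.
Stage 1 ends at 11:34 AM + 126 min = 1:40 PM.
The QC check starts at 1:40 PM + 110 min = 3:30 PM.
From 3:30 PM to 4:15 PM is 45 minutes.

45 minutes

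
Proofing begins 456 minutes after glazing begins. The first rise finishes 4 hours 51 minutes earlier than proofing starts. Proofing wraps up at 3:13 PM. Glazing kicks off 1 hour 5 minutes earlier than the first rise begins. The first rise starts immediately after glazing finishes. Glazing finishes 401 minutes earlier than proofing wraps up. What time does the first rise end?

Glazing ends at 3:13 PM − 401 min = 8:32 AM.
So the first rise starts at 8:32 AM.
Glazing starts at 8:32 AM − 65 min = 7:27 AM.
Proofing starts at 7:27 AM + 456 min = 3:03 PM.
The first rise ends at 3:03 PM − 291 min = 10:12 AM.

10:12 AM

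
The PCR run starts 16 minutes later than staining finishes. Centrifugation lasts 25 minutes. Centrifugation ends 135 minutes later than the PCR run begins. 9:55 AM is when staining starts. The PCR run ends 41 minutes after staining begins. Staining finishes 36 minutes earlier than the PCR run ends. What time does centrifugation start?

The PCR run ends at 9:55 AM + 41 min = 10:36 AM.
Staining ends at 10:36 AM − 36 min = 10:00 AM.
The PCR run starts at 10:00 AM + 16 min = 10:16 AM.
Centrifugation ends at 10:16 AM + 135 min = 12:31 PM.
Centrifugation starts at 12:31 PM − 25 min = 12:06 PM.

12:06 PM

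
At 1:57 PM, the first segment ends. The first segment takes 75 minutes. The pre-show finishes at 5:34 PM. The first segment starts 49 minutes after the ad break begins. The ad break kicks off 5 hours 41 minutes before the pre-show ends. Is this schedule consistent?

The ad break starts at 5:34 PM − 341 min = 11:53 AM.
The first segment starts at 11:53 AM + 49 min = 12:42 PM.
The first segment ends at 12:42 PM + 75 min = 1:57 PM.
That matches the stated 1:57 PM, so the schedule is consistent.

Yes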